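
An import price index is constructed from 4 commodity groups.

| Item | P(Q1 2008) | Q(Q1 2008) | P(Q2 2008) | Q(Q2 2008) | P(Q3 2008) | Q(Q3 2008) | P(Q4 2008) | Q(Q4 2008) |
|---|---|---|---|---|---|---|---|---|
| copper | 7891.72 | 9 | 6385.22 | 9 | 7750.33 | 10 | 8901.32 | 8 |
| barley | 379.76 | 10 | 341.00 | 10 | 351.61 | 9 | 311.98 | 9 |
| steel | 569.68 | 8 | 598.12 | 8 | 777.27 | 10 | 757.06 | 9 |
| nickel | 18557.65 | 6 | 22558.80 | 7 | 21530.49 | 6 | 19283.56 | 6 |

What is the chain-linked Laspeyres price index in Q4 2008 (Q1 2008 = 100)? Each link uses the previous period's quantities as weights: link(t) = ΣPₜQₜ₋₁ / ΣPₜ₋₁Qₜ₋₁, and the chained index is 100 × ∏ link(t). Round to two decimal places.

107.26

Link Q1 2008→Q2 2008:
ΣP(Q2 2008)Q(Q1 2008) = 6385.22×9 + 341.00×10 + 598.12×8 + 22558.80×6 = 57466.98 + 3410 + 4784.96 + 135352.8 = 201014.74
ΣP(Q1 2008)Q(Q1 2008) = 7891.72×9 + 379.76×10 + 569.68×8 + 18557.65×6 = 71025.48 + 3797.6 + 4557.44 + 111345.9 = 190726.42
link = 201014.74/190726.42 = 1.053943
Link Q2 2008→Q3 2008:
ΣP(Q3 2008)Q(Q2 2008) = 7750.33×9 + 351.61×10 + 777.27×8 + 21530.49×7 = 69752.97 + 3516.1 + 6218.16 + 150713.43 = 230200.66
ΣP(Q2 2008)Q(Q2 2008) = 6385.22×9 + 341.00×10 + 598.12×8 + 22558.80×7 = 57466.98 + 3410 + 4784.96 + 157911.6 = 223573.54
link = 230200.66/223573.54 = 1.029642
Link Q3 2008→Q4 2008:
ΣP(Q4 2008)Q(Q3 2008) = 8901.32×10 + 311.98×9 + 757.06×10 + 19283.56×6 = 89013.2 + 2807.82 + 7570.6 + 115701.36 = 215092.98
ΣP(Q3 2008)Q(Q3 2008) = 7750.33×10 + 351.61×9 + 777.27×10 + 21530.49×6 = 77503.3 + 3164.49 + 7772.7 + 129182.94 = 217623.43
link = 215092.98/217623.43 = 0.988372
Chained index = 100 × 1.053943 × 1.029642 × 0.988372 = 107.2565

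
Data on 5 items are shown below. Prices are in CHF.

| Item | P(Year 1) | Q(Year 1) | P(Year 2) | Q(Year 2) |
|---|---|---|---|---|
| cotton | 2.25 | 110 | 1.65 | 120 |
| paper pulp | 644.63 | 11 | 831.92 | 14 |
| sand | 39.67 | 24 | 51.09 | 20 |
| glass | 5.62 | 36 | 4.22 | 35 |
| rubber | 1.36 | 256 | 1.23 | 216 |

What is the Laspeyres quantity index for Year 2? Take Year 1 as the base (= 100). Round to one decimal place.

119.7

Laspeyres quantity index uses base-period prices as weights.
ΣP(Year 1)·Q(Year 2) = 2.25×120 + 644.63×14 + 39.67×20 + 5.62×35 + 1.36×216 = 270 + 9024.82 + 793.4 + 196.7 + 293.76 = 10578.68
ΣP(Year 1)·Q(Year 1) = 2.25×110 + 644.63×11 + 39.67×24 + 5.62×36 + 1.36×256 = 247.5 + 7090.93 + 952.08 + 202.32 + 348.16 = 8840.99
Index = 10578.68 / 8840.99 × 100 = 119.6549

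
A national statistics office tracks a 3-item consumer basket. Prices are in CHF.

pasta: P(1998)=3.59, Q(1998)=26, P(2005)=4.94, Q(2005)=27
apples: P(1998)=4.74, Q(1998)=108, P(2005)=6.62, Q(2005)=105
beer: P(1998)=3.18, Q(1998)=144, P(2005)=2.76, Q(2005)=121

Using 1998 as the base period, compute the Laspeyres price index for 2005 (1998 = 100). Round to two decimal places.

116.71

Laspeyres price index uses base-period quantities as weights.
ΣP(2005)·Q(1998) = 4.94×26 + 6.62×108 + 2.76×144 = 128.44 + 714.96 + 397.44 = 1240.84
ΣP(1998)·Q(1998) = 3.59×26 + 4.74×108 + 3.18×144 = 93.34 + 511.92 + 457.92 = 1063.18
Index = 1240.84 / 1063.18 × 100 = 116.7102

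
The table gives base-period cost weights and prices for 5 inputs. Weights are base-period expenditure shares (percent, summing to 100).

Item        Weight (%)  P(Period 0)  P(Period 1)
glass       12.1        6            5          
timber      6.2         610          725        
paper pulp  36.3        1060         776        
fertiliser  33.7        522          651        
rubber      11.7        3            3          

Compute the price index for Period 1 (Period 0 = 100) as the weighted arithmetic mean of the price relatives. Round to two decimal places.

97.75

glass: 12.1 × (5/6) = 12.1 × 0.833333 = 10.0833
timber: 6.2 × (725/610) = 6.2 × 1.188525 = 7.3689
paper pulp: 36.3 × (776/1060) = 36.3 × 0.732075 = 26.5743
fertiliser: 33.7 × (651/522) = 33.7 × 1.247126 = 42.0282
rubber: 11.7 × (3/3) = 11.7 × 1.000000 = 11.7000
Index = Σ wᵢ·(p₁ᵢ/p₀ᵢ) = 10.0833 + 7.3689 + 26.5743 + 42.0282 + 11.7000 = 97.7547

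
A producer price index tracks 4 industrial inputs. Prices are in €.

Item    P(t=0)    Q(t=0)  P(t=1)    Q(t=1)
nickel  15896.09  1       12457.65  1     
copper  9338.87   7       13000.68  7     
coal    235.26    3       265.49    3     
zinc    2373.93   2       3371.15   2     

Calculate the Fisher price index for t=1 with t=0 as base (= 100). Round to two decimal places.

128.00

Laspeyres component (base-period weights):
ΣP(t=1)Q(t=0) = 12457.65×1 + 13000.68×7 + 265.49×3 + 3371.15×2 = 12457.65 + 91004.76 + 796.47 + 6742.3 = 111001.18
ΣP(t=0)Q(t=0) = 15896.09×1 + 9338.87×7 + 235.26×3 + 2373.93×2 = 15896.09 + 65372.09 + 705.78 + 4747.86 = 86721.82
L = 111001.18 / 86721.82 × 100 = 127.9968
Paasche component (current-period weights):
ΣP(t=1)Q(t=1) = 12457.65×1 + 13000.68×7 + 265.49×3 + 3371.15×2 = 12457.65 + 91004.76 + 796.47 + 6742.3 = 111001.18
ΣP(t=0)Q(t=1) = 15896.09×1 + 9338.87×7 + 235.26×3 + 2373.93×2 = 15896.09 + 65372.09 + 705.78 + 4747.86 = 86721.82
P = 111001.18 / 86721.82 × 100 = 127.9968
Fisher = √(L × P) = √(127.9968 × 127.9968) = 127.9968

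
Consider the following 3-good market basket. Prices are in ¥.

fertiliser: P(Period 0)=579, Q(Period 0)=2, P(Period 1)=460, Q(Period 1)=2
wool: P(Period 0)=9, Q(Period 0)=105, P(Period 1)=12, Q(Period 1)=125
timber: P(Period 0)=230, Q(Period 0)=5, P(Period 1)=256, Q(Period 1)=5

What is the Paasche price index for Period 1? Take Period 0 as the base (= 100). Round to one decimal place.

Paasche price index uses current-period quantities as weights.
ΣP(Period 1)·Q(Period 1) = 460×2 + 12×125 + 256×5 = 920 + 1500 + 1280 = 3700
ΣP(Period 0)·Q(Period 1) = 579×2 + 9×125 + 230×5 = 1158 + 1125 + 1150 = 3433
Index = 3700 / 3433 × 100 = 107.7775

107.8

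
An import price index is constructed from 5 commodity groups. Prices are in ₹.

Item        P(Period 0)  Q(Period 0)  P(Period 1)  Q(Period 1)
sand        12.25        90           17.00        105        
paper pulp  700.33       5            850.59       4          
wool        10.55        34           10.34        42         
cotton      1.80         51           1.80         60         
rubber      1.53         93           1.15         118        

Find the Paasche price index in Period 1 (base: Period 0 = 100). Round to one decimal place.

Paasche price index uses current-period quantities as weights.
ΣP(Period 1)·Q(Period 1) = 17.00×105 + 850.59×4 + 10.34×42 + 1.80×60 + 1.15×118 = 1785 + 3402.36 + 434.28 + 108 + 135.7 = 5865.34
ΣP(Period 0)·Q(Period 1) = 12.25×105 + 700.33×4 + 10.55×42 + 1.80×60 + 1.53×118 = 1286.25 + 2801.32 + 443.1 + 108 + 180.54 = 4819.21
Index = 5865.34 / 4819.21 × 100 = 121.7075

121.7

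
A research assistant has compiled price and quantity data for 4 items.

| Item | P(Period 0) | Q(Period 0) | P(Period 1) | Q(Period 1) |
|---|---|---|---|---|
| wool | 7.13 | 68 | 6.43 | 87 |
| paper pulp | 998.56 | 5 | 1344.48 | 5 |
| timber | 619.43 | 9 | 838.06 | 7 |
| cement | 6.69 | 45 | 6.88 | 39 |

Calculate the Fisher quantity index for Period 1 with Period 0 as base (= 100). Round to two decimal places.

89.65

Laspeyres component (base-period weights):
ΣP(Period 0)Q(Period 1) = 7.13×87 + 998.56×5 + 619.43×7 + 6.69×39 = 620.31 + 4992.8 + 4336.01 + 260.91 = 10210.03
ΣP(Period 0)Q(Period 0) = 7.13×68 + 998.56×5 + 619.43×9 + 6.69×45 = 484.84 + 4992.8 + 5574.87 + 301.05 = 11353.56
L = 10210.03 / 11353.56 × 100 = 89.9280
Paasche component (current-period weights):
ΣP(Period 1)Q(Period 1) = 6.43×87 + 1344.48×5 + 838.06×7 + 6.88×39 = 559.41 + 6722.4 + 5866.42 + 268.32 = 13416.55
ΣP(Period 1)Q(Period 0) = 6.43×68 + 1344.48×5 + 838.06×9 + 6.88×45 = 437.24 + 6722.4 + 7542.54 + 309.6 = 15011.78
P = 13416.55 / 15011.78 × 100 = 89.3735
Fisher = √(L × P) = √(89.9280 × 89.3735) = 89.6503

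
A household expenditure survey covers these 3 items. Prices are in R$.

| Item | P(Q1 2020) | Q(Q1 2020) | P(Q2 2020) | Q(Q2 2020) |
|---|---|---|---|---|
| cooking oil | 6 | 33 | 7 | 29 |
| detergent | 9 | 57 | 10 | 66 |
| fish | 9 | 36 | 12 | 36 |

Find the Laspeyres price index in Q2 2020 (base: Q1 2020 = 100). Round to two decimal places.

Laspeyres price index uses base-period quantities as weights.
ΣP(Q2 2020)·Q(Q1 2020) = 7×33 + 10×57 + 12×36 = 231 + 570 + 432 = 1233
ΣP(Q1 2020)·Q(Q1 2020) = 6×33 + 9×57 + 9×36 = 198 + 513 + 324 = 1035
Index = 1233 / 1035 × 100 = 119.1304

119.13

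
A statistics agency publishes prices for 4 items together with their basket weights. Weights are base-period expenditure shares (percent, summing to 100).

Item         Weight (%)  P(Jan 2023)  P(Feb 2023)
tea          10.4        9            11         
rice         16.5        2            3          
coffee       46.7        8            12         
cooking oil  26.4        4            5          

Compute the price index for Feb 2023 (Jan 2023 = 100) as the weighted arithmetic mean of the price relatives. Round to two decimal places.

tea: 10.4 × (11/9) = 10.4 × 1.222222 = 12.7111
rice: 16.5 × (3/2) = 16.5 × 1.500000 = 24.7500
coffee: 46.7 × (12/8) = 46.7 × 1.500000 = 70.0500
cooking oil: 26.4 × (5/4) = 26.4 × 1.250000 = 33.0000
Index = Σ wᵢ·(p₁ᵢ/p₀ᵢ) = 12.7111 + 24.7500 + 70.0500 + 33.0000 = 140.5111

140.51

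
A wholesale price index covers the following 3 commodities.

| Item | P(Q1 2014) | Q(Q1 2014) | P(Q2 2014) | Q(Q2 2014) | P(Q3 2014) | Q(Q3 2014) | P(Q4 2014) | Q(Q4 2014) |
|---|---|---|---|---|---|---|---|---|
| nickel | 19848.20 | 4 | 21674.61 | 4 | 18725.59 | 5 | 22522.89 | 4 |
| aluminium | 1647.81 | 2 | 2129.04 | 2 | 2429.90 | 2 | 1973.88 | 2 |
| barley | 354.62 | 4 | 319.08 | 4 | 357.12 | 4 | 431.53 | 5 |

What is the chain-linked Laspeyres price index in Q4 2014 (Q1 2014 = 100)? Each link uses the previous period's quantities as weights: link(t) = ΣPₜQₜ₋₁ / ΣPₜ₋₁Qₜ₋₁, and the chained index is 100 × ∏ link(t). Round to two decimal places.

114.28

Link Q1 2014→Q2 2014:
ΣP(Q2 2014)Q(Q1 2014) = 21674.61×4 + 2129.04×2 + 319.08×4 = 86698.44 + 4258.08 + 1276.32 = 92232.84
ΣP(Q1 2014)Q(Q1 2014) = 19848.20×4 + 1647.81×2 + 354.62×4 = 79392.8 + 3295.62 + 1418.48 = 84106.9
link = 92232.84/84106.9 = 1.096614
Link Q2 2014→Q3 2014:
ΣP(Q3 2014)Q(Q2 2014) = 18725.59×4 + 2429.90×2 + 357.12×4 = 74902.36 + 4859.8 + 1428.48 = 81190.64
ΣP(Q2 2014)Q(Q2 2014) = 21674.61×4 + 2129.04×2 + 319.08×4 = 86698.44 + 4258.08 + 1276.32 = 92232.84
link = 81190.64/92232.84 = 0.880279
Link Q3 2014→Q4 2014:
ΣP(Q4 2014)Q(Q3 2014) = 22522.89×5 + 1973.88×2 + 431.53×4 = 112614.45 + 3947.76 + 1726.12 = 118288.33
ΣP(Q3 2014)Q(Q3 2014) = 18725.59×5 + 2429.90×2 + 357.12×4 = 93627.95 + 4859.8 + 1428.48 = 99916.23
link = 118288.33/99916.23 = 1.183875
Chained index = 100 × 1.096614 × 0.880279 × 1.183875 = 114.2826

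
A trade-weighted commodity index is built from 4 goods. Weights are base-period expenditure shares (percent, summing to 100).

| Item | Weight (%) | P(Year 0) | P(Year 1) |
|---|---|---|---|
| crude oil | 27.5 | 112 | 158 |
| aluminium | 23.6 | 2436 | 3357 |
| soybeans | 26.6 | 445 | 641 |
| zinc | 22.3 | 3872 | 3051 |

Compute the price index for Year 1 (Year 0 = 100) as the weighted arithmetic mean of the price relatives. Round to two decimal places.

crude oil: 27.5 × (158/112) = 27.5 × 1.410714 = 38.7946
aluminium: 23.6 × (3357/2436) = 23.6 × 1.378079 = 32.5227
soybeans: 26.6 × (641/445) = 26.6 × 1.440449 = 38.3160
zinc: 22.3 × (3051/3872) = 22.3 × 0.787965 = 17.5716
Index = Σ wᵢ·(p₁ᵢ/p₀ᵢ) = 38.7946 + 32.5227 + 38.3160 + 17.5716 = 127.2049

127.20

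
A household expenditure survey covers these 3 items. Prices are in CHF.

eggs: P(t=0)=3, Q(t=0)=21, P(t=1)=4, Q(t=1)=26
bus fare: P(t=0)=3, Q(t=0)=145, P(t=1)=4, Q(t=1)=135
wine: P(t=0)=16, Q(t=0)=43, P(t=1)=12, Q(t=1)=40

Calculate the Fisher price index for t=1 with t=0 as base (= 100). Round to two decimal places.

Laspeyres component (base-period weights):
ΣP(t=1)Q(t=0) = 4×21 + 4×145 + 12×43 = 84 + 580 + 516 = 1180
ΣP(t=0)Q(t=0) = 3×21 + 3×145 + 16×43 = 63 + 435 + 688 = 1186
L = 1180 / 1186 × 100 = 99.4941
Paasche component (current-period weights):
ΣP(t=1)Q(t=1) = 4×26 + 4×135 + 12×40 = 104 + 540 + 480 = 1124
ΣP(t=0)Q(t=1) = 3×26 + 3×135 + 16×40 = 78 + 405 + 640 = 1123
P = 1124 / 1123 × 100 = 100.0890
Fisher = √(L × P) = √(99.4941 × 100.0890) = 99.7911

99.79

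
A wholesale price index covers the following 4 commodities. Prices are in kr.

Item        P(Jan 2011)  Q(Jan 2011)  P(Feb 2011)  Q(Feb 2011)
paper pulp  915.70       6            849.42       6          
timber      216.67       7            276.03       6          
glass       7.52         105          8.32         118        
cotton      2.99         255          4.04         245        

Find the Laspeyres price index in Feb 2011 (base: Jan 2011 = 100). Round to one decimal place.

Laspeyres price index uses base-period quantities as weights.
ΣP(Feb 2011)·Q(Jan 2011) = 849.42×6 + 276.03×7 + 8.32×105 + 4.04×255 = 5096.52 + 1932.21 + 873.6 + 1030.2 = 8932.53
ΣP(Jan 2011)·Q(Jan 2011) = 915.70×6 + 216.67×7 + 7.52×105 + 2.99×255 = 5494.2 + 1516.69 + 789.6 + 762.45 = 8562.94
Index = 8932.53 / 8562.94 × 100 = 104.3162

104.3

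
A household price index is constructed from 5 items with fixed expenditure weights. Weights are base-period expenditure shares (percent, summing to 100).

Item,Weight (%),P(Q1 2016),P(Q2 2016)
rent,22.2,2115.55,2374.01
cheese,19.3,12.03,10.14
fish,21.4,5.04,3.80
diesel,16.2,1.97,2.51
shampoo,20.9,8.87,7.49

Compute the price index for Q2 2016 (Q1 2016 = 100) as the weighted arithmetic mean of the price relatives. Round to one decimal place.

rent: 22.2 × (2374.01/2115.55) = 22.2 × 1.122172 = 24.9122
cheese: 19.3 × (10.14/12.03) = 19.3 × 0.842893 = 16.2678
fish: 21.4 × (3.80/5.04) = 21.4 × 0.753968 = 16.1349
diesel: 16.2 × (2.51/1.97) = 16.2 × 1.274112 = 20.6406
shampoo: 20.9 × (7.49/8.87) = 20.9 × 0.844419 = 17.6484
Index = Σ wᵢ·(p₁ᵢ/p₀ᵢ) = 24.9122 + 16.2678 + 16.1349 + 20.6406 + 17.6484 = 95.6039

95.6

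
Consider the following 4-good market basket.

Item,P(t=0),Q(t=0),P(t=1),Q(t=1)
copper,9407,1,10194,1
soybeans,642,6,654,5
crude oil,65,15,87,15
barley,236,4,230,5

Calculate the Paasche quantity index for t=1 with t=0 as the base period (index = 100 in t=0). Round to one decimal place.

97.4

Paasche quantity index uses current-period prices as weights.
ΣP(t=1)·Q(t=1) = 10194×1 + 654×5 + 87×15 + 230×5 = 10194 + 3270 + 1305 + 1150 = 15919
ΣP(t=1)·Q(t=0) = 10194×1 + 654×6 + 87×15 + 230×4 = 10194 + 3924 + 1305 + 920 = 16343
Index = 15919 / 16343 × 100 = 97.4056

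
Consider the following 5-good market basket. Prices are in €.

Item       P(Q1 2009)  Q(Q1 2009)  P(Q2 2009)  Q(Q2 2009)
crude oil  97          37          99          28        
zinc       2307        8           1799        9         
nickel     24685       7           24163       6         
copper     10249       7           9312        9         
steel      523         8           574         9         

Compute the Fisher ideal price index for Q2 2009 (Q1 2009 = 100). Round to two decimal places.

Laspeyres component (base-period weights):
ΣP(Q2 2009)Q(Q1 2009) = 99×37 + 1799×8 + 24163×7 + 9312×7 + 574×8 = 3663 + 14392 + 169141 + 65184 + 4592 = 256972
ΣP(Q1 2009)Q(Q1 2009) = 97×37 + 2307×8 + 24685×7 + 10249×7 + 523×8 = 3589 + 18456 + 172795 + 71743 + 4184 = 270767
L = 256972 / 270767 × 100 = 94.9052
Paasche component (current-period weights):
ΣP(Q2 2009)Q(Q2 2009) = 99×28 + 1799×9 + 24163×6 + 9312×9 + 574×9 = 2772 + 16191 + 144978 + 83808 + 5166 = 252915
ΣP(Q1 2009)Q(Q2 2009) = 97×28 + 2307×9 + 24685×6 + 10249×9 + 523×9 = 2716 + 20763 + 148110 + 92241 + 4707 = 268537
P = 252915 / 268537 × 100 = 94.1826
Fisher = √(L × P) = √(94.9052 × 94.1826) = 94.5432

94.54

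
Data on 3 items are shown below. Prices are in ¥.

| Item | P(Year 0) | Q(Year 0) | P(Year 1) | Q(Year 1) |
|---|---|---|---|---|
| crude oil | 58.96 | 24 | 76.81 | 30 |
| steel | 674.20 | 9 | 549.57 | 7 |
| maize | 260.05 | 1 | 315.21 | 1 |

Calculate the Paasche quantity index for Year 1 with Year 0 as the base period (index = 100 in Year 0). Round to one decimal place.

91.0

Paasche quantity index uses current-period prices as weights.
ΣP(Year 1)·Q(Year 1) = 76.81×30 + 549.57×7 + 315.21×1 = 2304.3 + 3846.99 + 315.21 = 6466.5
ΣP(Year 1)·Q(Year 0) = 76.81×24 + 549.57×9 + 315.21×1 = 1843.44 + 4946.13 + 315.21 = 7104.78
Index = 6466.5 / 7104.78 × 100 = 91.0162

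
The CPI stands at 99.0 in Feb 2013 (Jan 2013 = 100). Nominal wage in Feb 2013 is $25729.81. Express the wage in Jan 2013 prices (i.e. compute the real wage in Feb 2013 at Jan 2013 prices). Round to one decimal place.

Real = Nominal ÷ (Index/100) = 25729.81 ÷ (99.0/100)
     = 25729.81 ÷ 0.990 = 25989.7071

25989.7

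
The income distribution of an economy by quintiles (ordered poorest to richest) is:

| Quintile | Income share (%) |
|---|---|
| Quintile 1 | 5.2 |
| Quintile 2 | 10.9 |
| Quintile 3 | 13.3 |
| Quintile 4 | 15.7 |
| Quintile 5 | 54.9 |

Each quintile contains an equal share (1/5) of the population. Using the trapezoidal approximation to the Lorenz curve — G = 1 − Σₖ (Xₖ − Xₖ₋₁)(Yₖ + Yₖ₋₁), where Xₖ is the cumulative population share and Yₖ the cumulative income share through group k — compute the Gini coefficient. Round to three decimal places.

Cumulative income shares Yₖ: 0.0520, 0.1610, 0.2940, 0.4510, 1.0000
Σ (Xₖ−Xₖ₋₁)(Yₖ+Yₖ₋₁) = (1/5)(0.0520+0.0000) + (1/5)(0.1610+0.0520) + (1/5)(0.2940+0.1610) + (1/5)(0.4510+0.2940) + (1/5)(1.0000+0.4510)
  = 0.0104 + 0.0426 + 0.0910 + 0.1490 + 0.2902 = 0.5832
G = 1 − 0.5832 = 0.4168

0.417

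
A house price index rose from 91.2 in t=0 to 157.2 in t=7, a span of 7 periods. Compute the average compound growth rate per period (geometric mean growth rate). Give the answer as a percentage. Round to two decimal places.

Growth factor = (157.2/91.2)^(1/7) = (1.723684)^(1/7) = 1.080885
Growth rate = 1.080885 − 1 = 0.080885 = 8.0885%

8.09%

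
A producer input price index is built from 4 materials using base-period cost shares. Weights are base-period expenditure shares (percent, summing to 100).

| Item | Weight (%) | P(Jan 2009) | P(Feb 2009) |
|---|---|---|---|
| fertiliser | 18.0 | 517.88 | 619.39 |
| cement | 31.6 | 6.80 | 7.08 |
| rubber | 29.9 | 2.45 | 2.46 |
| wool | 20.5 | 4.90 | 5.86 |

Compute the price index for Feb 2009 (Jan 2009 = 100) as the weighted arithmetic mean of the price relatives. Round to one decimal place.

fertiliser: 18.0 × (619.39/517.88) = 18.0 × 1.196011 = 21.5282
cement: 31.6 × (7.08/6.80) = 31.6 × 1.041176 = 32.9012
rubber: 29.9 × (2.46/2.45) = 29.9 × 1.004082 = 30.0220
wool: 20.5 × (5.86/4.90) = 20.5 × 1.195918 = 24.5163
Index = Σ wᵢ·(p₁ᵢ/p₀ᵢ) = 21.5282 + 32.9012 + 30.0220 + 24.5163 = 108.9677

109.0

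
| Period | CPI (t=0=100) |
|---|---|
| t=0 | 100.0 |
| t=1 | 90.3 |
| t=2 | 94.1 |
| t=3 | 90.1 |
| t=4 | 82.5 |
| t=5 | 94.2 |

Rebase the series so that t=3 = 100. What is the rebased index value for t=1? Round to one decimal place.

Rebased(t=1) = 90.3 / 90.1 × 100 = 100.2220

100.2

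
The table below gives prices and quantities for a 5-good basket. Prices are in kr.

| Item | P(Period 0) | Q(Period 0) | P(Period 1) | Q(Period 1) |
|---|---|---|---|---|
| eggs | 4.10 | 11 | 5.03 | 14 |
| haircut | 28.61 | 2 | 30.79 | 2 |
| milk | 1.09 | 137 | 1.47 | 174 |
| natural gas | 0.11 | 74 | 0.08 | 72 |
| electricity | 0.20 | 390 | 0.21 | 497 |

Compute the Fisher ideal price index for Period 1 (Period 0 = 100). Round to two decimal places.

120.60

Laspeyres component (base-period weights):
ΣP(Period 1)Q(Period 0) = 5.03×11 + 30.79×2 + 1.47×137 + 0.08×74 + 0.21×390 = 55.33 + 61.58 + 201.39 + 5.92 + 81.9 = 406.12
ΣP(Period 0)Q(Period 0) = 4.10×11 + 28.61×2 + 1.09×137 + 0.11×74 + 0.20×390 = 45.1 + 57.22 + 149.33 + 8.14 + 78 = 337.79
L = 406.12 / 337.79 × 100 = 120.2285
Paasche component (current-period weights):
ΣP(Period 1)Q(Period 1) = 5.03×14 + 30.79×2 + 1.47×174 + 0.08×72 + 0.21×497 = 70.42 + 61.58 + 255.78 + 5.76 + 104.37 = 497.91
ΣP(Period 0)Q(Period 1) = 4.10×14 + 28.61×2 + 1.09×174 + 0.11×72 + 0.20×497 = 57.4 + 57.22 + 189.66 + 7.92 + 99.4 = 411.6
P = 497.91 / 411.6 × 100 = 120.9694
Fisher = √(L × P) = √(120.2285 × 120.9694) = 120.5984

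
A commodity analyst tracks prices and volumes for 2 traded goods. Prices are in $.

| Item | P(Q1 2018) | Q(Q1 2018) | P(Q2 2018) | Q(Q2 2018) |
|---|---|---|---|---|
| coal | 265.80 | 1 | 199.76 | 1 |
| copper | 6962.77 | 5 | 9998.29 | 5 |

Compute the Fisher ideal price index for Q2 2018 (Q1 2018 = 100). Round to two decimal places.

143.08

Laspeyres component (base-period weights):
ΣP(Q2 2018)Q(Q1 2018) = 199.76×1 + 9998.29×5 = 199.76 + 49991.45 = 50191.21
ΣP(Q1 2018)Q(Q1 2018) = 265.80×1 + 6962.77×5 = 265.8 + 34813.85 = 35079.65
L = 50191.21 / 35079.65 × 100 = 143.0779
Paasche component (current-period weights):
ΣP(Q2 2018)Q(Q2 2018) = 199.76×1 + 9998.29×5 = 199.76 + 49991.45 = 50191.21
ΣP(Q1 2018)Q(Q2 2018) = 265.80×1 + 6962.77×5 = 265.8 + 34813.85 = 35079.65
P = 50191.21 / 35079.65 × 100 = 143.0779
Fisher = √(L × P) = √(143.0779 × 143.0779) = 143.0779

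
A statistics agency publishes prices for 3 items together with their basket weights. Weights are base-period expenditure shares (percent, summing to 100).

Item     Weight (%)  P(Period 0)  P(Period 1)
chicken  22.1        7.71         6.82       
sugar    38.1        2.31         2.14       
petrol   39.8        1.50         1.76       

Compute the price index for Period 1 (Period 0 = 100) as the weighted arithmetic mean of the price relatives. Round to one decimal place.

101.5

chicken: 22.1 × (6.82/7.71) = 22.1 × 0.884565 = 19.5489
sugar: 38.1 × (2.14/2.31) = 38.1 × 0.926407 = 35.2961
petrol: 39.8 × (1.76/1.50) = 39.8 × 1.173333 = 46.6987
Index = Σ wᵢ·(p₁ᵢ/p₀ᵢ) = 19.5489 + 35.2961 + 46.6987 = 101.5437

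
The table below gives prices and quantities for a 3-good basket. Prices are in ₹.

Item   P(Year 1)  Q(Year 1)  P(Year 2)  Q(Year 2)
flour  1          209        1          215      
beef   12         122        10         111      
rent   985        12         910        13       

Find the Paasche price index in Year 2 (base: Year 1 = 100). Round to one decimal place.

Paasche price index uses current-period quantities as weights.
ΣP(Year 2)·Q(Year 2) = 1×215 + 10×111 + 910×13 = 215 + 1110 + 11830 = 13155
ΣP(Year 1)·Q(Year 2) = 1×215 + 12×111 + 985×13 = 215 + 1332 + 12805 = 14352
Index = 13155 / 14352 × 100 = 91.6597

91.7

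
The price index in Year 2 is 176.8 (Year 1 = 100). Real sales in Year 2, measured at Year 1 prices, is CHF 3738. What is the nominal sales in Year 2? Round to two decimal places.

Nominal = Real × (Index/100) = 3738 × (176.8/100)
        = 3738 × 1.768 = 6608.7840

6608.78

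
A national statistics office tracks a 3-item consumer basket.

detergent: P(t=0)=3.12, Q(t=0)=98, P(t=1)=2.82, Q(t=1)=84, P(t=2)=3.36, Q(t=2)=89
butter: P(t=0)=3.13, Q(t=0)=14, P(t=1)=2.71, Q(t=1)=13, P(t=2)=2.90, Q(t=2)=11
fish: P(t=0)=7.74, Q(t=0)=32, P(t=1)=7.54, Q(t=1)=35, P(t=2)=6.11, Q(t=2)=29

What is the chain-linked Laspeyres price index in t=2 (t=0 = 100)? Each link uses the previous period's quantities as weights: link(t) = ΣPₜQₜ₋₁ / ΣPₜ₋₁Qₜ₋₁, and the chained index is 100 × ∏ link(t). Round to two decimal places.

92.64

Link t=0→t=1:
ΣP(t=1)Q(t=0) = 2.82×98 + 2.71×14 + 7.54×32 = 276.36 + 37.94 + 241.28 = 555.58
ΣP(t=0)Q(t=0) = 3.12×98 + 3.13×14 + 7.74×32 = 305.76 + 43.82 + 247.68 = 597.26
link = 555.58/597.26 = 0.930215
Link t=1→t=2:
ΣP(t=2)Q(t=1) = 3.36×84 + 2.90×13 + 6.11×35 = 282.24 + 37.7 + 213.85 = 533.79
ΣP(t=1)Q(t=1) = 2.82×84 + 2.71×13 + 7.54×35 = 236.88 + 35.23 + 263.9 = 536.01
link = 533.79/536.01 = 0.995858
Chained index = 100 × 0.930215 × 0.995858 = 92.6362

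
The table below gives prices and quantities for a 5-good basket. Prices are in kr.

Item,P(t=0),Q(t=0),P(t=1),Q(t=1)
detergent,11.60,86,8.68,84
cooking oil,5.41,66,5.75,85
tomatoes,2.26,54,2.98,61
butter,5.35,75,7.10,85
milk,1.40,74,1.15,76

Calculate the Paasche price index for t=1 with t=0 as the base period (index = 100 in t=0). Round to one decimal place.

Paasche price index uses current-period quantities as weights.
ΣP(t=1)·Q(t=1) = 8.68×84 + 5.75×85 + 2.98×61 + 7.10×85 + 1.15×76 = 729.12 + 488.75 + 181.78 + 603.5 + 87.4 = 2090.55
ΣP(t=0)·Q(t=1) = 11.60×84 + 5.41×85 + 2.26×61 + 5.35×85 + 1.40×76 = 974.4 + 459.85 + 137.86 + 454.75 + 106.4 = 2133.26
Index = 2090.55 / 2133.26 × 100 = 97.9979

98.0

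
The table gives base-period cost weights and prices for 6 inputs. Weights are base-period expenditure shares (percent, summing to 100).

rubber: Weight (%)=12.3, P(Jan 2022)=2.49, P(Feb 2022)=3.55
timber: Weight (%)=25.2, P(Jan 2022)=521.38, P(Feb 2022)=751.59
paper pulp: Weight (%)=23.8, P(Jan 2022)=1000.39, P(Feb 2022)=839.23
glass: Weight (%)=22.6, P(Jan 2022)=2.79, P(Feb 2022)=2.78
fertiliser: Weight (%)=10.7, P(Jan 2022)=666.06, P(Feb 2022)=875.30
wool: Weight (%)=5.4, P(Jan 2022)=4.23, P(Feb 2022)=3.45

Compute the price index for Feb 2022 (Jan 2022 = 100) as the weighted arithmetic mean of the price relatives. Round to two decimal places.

114.81

rubber: 12.3 × (3.55/2.49) = 12.3 × 1.425703 = 17.5361
timber: 25.2 × (751.59/521.38) = 25.2 × 1.441540 = 36.3268
paper pulp: 23.8 × (839.23/1000.39) = 23.8 × 0.838903 = 19.9659
glass: 22.6 × (2.78/2.79) = 22.6 × 0.996416 = 22.5190
fertiliser: 10.7 × (875.30/666.06) = 10.7 × 1.314146 = 14.0614
wool: 5.4 × (3.45/4.23) = 5.4 × 0.815603 = 4.4043
Index = Σ wᵢ·(p₁ᵢ/p₀ᵢ) = 17.5361 + 36.3268 + 19.9659 + 22.5190 + 14.0614 + 4.4043 = 114.8134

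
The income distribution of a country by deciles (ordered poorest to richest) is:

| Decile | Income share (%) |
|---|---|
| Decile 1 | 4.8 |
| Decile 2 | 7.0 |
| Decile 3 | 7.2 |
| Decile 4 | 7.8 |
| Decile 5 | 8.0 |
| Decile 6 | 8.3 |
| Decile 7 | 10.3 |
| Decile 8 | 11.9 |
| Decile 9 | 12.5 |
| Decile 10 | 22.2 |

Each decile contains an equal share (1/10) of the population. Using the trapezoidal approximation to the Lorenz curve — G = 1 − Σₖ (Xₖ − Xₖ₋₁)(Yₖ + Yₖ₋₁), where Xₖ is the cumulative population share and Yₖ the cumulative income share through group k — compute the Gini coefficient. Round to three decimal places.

0.226

Cumulative income shares Yₖ: 0.0480, 0.1180, 0.1900, 0.2680, 0.3480, 0.4310, 0.5340, 0.6530, 0.7780, 1.0000
Σ (Xₖ−Xₖ₋₁)(Yₖ+Yₖ₋₁) = (1/10)(0.0480+0.0000) + (1/10)(0.1180+0.0480) + (1/10)(0.1900+0.1180) + (1/10)(0.2680+0.1900) + (1/10)(0.3480+0.2680) + (1/10)(0.4310+0.3480) + (1/10)(0.5340+0.4310) + (1/10)(0.6530+0.5340) + (1/10)(0.7780+0.6530) + (1/10)(1.0000+0.7780)
  = 0.0048 + 0.0166 + 0.0308 + 0.0458 + 0.0616 + 0.0779 + 0.0965 + 0.1187 + 0.1431 + 0.1778 = 0.7736
G = 1 − 0.7736 = 0.2264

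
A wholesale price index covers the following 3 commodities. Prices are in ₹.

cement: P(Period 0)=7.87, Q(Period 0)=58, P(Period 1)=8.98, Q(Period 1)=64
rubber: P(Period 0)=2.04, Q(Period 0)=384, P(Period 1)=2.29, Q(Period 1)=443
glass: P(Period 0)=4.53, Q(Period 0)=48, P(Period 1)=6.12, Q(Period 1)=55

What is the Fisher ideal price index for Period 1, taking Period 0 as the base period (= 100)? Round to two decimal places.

Laspeyres component (base-period weights):
ΣP(Period 1)Q(Period 0) = 8.98×58 + 2.29×384 + 6.12×48 = 520.84 + 879.36 + 293.76 = 1693.96
ΣP(Period 0)Q(Period 0) = 7.87×58 + 2.04×384 + 4.53×48 = 456.46 + 783.36 + 217.44 = 1457.26
L = 1693.96 / 1457.26 × 100 = 116.2428
Paasche component (current-period weights):
ΣP(Period 1)Q(Period 1) = 8.98×64 + 2.29×443 + 6.12×55 = 574.72 + 1014.47 + 336.6 = 1925.79
ΣP(Period 0)Q(Period 1) = 7.87×64 + 2.04×443 + 4.53×55 = 503.68 + 903.72 + 249.15 = 1656.55
P = 1925.79 / 1656.55 × 100 = 116.2531
Fisher = √(L × P) = √(116.2428 × 116.2531) = 116.2479

116.25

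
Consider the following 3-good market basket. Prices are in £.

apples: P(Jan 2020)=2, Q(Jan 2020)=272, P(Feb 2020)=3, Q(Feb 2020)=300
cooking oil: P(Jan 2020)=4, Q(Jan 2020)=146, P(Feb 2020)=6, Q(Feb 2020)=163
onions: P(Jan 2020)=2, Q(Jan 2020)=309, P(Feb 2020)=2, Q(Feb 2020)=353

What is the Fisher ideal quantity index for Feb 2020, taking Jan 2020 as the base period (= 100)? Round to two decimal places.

112.00

Laspeyres component (base-period weights):
ΣP(Jan 2020)Q(Feb 2020) = 2×300 + 4×163 + 2×353 = 600 + 652 + 706 = 1958
ΣP(Jan 2020)Q(Jan 2020) = 2×272 + 4×146 + 2×309 = 544 + 584 + 618 = 1746
L = 1958 / 1746 × 100 = 112.1420
Paasche component (current-period weights):
ΣP(Feb 2020)Q(Feb 2020) = 3×300 + 6×163 + 2×353 = 900 + 978 + 706 = 2584
ΣP(Feb 2020)Q(Jan 2020) = 3×272 + 6×146 + 2×309 = 816 + 876 + 618 = 2310
P = 2584 / 2310 × 100 = 111.8615
Fisher = √(L × P) = √(112.1420 × 111.8615) = 112.0017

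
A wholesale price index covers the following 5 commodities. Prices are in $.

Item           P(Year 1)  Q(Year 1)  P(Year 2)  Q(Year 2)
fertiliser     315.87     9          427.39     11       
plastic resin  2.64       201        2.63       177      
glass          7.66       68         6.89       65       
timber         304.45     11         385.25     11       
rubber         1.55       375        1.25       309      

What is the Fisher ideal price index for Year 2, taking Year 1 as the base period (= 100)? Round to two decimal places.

Laspeyres component (base-period weights):
ΣP(Year 2)Q(Year 1) = 427.39×9 + 2.63×201 + 6.89×68 + 385.25×11 + 1.25×375 = 3846.51 + 528.63 + 468.52 + 4237.75 + 468.75 = 9550.16
ΣP(Year 1)Q(Year 1) = 315.87×9 + 2.64×201 + 7.66×68 + 304.45×11 + 1.55×375 = 2842.83 + 530.64 + 520.88 + 3348.95 + 581.25 = 7824.55
L = 9550.16 / 7824.55 × 100 = 122.0538
Paasche component (current-period weights):
ΣP(Year 2)Q(Year 2) = 427.39×11 + 2.63×177 + 6.89×65 + 385.25×11 + 1.25×309 = 4701.29 + 465.51 + 447.85 + 4237.75 + 386.25 = 10238.65
ΣP(Year 1)Q(Year 2) = 315.87×11 + 2.64×177 + 7.66×65 + 304.45×11 + 1.55×309 = 3474.57 + 467.28 + 497.9 + 3348.95 + 478.95 = 8267.65
P = 10238.65 / 8267.65 × 100 = 123.8399
Fisher = √(L × P) = √(122.0538 × 123.8399) = 122.9436

122.94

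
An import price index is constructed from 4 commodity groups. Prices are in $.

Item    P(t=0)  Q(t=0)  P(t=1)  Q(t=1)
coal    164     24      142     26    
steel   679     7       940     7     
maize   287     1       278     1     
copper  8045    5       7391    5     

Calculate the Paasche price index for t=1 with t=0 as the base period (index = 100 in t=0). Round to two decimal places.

95.91

Paasche price index uses current-period quantities as weights.
ΣP(t=1)·Q(t=1) = 142×26 + 940×7 + 278×1 + 7391×5 = 3692 + 6580 + 278 + 36955 = 47505
ΣP(t=0)·Q(t=1) = 164×26 + 679×7 + 287×1 + 8045×5 = 4264 + 4753 + 287 + 40225 = 49529
Index = 47505 / 49529 × 100 = 95.9135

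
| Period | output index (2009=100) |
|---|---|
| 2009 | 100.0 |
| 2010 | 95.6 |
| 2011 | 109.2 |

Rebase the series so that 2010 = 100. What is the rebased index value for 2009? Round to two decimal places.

Rebased(2009) = 100.0 / 95.6 × 100 = 104.6025

104.60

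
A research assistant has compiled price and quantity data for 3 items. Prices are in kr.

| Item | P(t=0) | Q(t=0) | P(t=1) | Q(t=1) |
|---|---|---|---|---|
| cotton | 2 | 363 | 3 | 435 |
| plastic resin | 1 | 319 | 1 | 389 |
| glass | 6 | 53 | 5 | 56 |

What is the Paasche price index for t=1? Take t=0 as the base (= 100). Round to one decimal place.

Paasche price index uses current-period quantities as weights.
ΣP(t=1)·Q(t=1) = 3×435 + 1×389 + 5×56 = 1305 + 389 + 280 = 1974
ΣP(t=0)·Q(t=1) = 2×435 + 1×389 + 6×56 = 870 + 389 + 336 = 1595
Index = 1974 / 1595 × 100 = 123.7618

123.8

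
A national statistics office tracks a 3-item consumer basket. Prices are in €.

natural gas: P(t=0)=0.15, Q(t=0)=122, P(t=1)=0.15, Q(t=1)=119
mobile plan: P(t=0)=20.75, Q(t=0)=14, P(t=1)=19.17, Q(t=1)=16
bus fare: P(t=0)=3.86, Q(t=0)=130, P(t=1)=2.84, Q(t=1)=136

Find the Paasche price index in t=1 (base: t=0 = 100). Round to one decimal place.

81.3

Paasche price index uses current-period quantities as weights.
ΣP(t=1)·Q(t=1) = 0.15×119 + 19.17×16 + 2.84×136 = 17.85 + 306.72 + 386.24 = 710.81
ΣP(t=0)·Q(t=1) = 0.15×119 + 20.75×16 + 3.86×136 = 17.85 + 332 + 524.96 = 874.81
Index = 710.81 / 874.81 × 100 = 81.2531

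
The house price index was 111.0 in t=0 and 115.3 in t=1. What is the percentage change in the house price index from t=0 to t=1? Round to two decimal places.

3.87%

Change = (115.3 − 111.0) / 111.0 × 100
       = 4.3 / 111.0 × 100 = 3.8739%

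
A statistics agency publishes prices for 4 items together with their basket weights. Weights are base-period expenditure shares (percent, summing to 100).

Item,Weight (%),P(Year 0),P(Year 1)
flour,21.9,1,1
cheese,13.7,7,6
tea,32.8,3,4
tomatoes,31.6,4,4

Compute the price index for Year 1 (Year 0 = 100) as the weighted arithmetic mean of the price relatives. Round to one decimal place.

flour: 21.9 × (1/1) = 21.9 × 1.000000 = 21.9000
cheese: 13.7 × (6/7) = 13.7 × 0.857143 = 11.7429
tea: 32.8 × (4/3) = 32.8 × 1.333333 = 43.7333
tomatoes: 31.6 × (4/4) = 31.6 × 1.000000 = 31.6000
Index = Σ wᵢ·(p₁ᵢ/p₀ᵢ) = 21.9000 + 11.7429 + 43.7333 + 31.6000 = 108.9762

109.0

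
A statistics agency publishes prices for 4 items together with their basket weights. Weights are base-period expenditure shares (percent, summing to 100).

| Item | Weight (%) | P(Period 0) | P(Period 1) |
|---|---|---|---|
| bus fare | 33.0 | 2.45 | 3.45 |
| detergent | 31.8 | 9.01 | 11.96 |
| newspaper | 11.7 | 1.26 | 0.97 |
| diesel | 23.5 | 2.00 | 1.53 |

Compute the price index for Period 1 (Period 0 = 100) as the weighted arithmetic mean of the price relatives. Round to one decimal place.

115.7

bus fare: 33.0 × (3.45/2.45) = 33.0 × 1.408163 = 46.4694
detergent: 31.8 × (11.96/9.01) = 31.8 × 1.327414 = 42.2118
newspaper: 11.7 × (0.97/1.26) = 11.7 × 0.769841 = 9.0071
diesel: 23.5 × (1.53/2.00) = 23.5 × 0.765000 = 17.9775
Index = Σ wᵢ·(p₁ᵢ/p₀ᵢ) = 46.4694 + 42.2118 + 9.0071 + 17.9775 = 115.6658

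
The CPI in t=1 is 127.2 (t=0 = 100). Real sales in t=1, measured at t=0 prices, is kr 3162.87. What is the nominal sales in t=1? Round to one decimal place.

Nominal = Real × (Index/100) = 3162.87 × (127.2/100)
        = 3162.87 × 1.272 = 4023.1706

4023.2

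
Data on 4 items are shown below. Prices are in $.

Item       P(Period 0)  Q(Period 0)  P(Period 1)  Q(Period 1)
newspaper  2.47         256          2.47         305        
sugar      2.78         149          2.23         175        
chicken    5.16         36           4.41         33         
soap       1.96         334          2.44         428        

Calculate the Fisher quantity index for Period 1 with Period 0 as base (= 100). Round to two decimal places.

119.79

Laspeyres component (base-period weights):
ΣP(Period 0)Q(Period 1) = 2.47×305 + 2.78×175 + 5.16×33 + 1.96×428 = 753.35 + 486.5 + 170.28 + 838.88 = 2249.01
ΣP(Period 0)Q(Period 0) = 2.47×256 + 2.78×149 + 5.16×36 + 1.96×334 = 632.32 + 414.22 + 185.76 + 654.64 = 1886.94
L = 2249.01 / 1886.94 × 100 = 119.1882
Paasche component (current-period weights):
ΣP(Period 1)Q(Period 1) = 2.47×305 + 2.23×175 + 4.41×33 + 2.44×428 = 753.35 + 390.25 + 145.53 + 1044.32 = 2333.45
ΣP(Period 1)Q(Period 0) = 2.47×256 + 2.23×149 + 4.41×36 + 2.44×334 = 632.32 + 332.27 + 158.76 + 814.96 = 1938.31
P = 2333.45 / 1938.31 × 100 = 120.3858
Fisher = √(L × P) = √(119.1882 × 120.3858) = 119.7855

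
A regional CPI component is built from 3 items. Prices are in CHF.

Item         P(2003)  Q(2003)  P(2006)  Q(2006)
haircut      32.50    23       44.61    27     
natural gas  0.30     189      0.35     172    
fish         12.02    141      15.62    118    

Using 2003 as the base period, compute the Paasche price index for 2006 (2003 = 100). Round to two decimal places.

132.39

Paasche price index uses current-period quantities as weights.
ΣP(2006)·Q(2006) = 44.61×27 + 0.35×172 + 15.62×118 = 1204.47 + 60.2 + 1843.16 = 3107.83
ΣP(2003)·Q(2006) = 32.50×27 + 0.30×172 + 12.02×118 = 877.5 + 51.6 + 1418.36 = 2347.46
Index = 3107.83 / 2347.46 × 100 = 132.3912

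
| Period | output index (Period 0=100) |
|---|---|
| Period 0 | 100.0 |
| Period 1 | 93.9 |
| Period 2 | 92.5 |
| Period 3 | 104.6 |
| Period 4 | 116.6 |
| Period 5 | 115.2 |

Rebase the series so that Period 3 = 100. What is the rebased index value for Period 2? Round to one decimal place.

88.4

Rebased(Period 2) = 92.5 / 104.6 × 100 = 88.4321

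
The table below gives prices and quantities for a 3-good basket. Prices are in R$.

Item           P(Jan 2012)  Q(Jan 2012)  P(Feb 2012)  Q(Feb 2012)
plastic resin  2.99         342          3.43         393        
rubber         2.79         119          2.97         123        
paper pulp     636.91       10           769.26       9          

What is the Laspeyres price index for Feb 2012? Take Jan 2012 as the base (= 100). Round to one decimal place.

Laspeyres price index uses base-period quantities as weights.
ΣP(Feb 2012)·Q(Jan 2012) = 3.43×342 + 2.97×119 + 769.26×10 = 1173.06 + 353.43 + 7692.6 = 9219.09
ΣP(Jan 2012)·Q(Jan 2012) = 2.99×342 + 2.79×119 + 636.91×10 = 1022.58 + 332.01 + 6369.1 = 7723.69
Index = 9219.09 / 7723.69 × 100 = 119.3612

119.4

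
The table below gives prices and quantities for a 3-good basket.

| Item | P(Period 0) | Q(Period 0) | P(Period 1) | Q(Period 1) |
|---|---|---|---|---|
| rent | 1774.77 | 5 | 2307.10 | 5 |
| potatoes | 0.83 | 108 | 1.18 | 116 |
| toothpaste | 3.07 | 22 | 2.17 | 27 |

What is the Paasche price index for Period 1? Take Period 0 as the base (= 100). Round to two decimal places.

Paasche price index uses current-period quantities as weights.
ΣP(Period 1)·Q(Period 1) = 2307.10×5 + 1.18×116 + 2.17×27 = 11535.5 + 136.88 + 58.59 = 11730.97
ΣP(Period 0)·Q(Period 1) = 1774.77×5 + 0.83×116 + 3.07×27 = 8873.85 + 96.28 + 82.89 = 9053.02
Index = 11730.97 / 9053.02 × 100 = 129.5807

129.58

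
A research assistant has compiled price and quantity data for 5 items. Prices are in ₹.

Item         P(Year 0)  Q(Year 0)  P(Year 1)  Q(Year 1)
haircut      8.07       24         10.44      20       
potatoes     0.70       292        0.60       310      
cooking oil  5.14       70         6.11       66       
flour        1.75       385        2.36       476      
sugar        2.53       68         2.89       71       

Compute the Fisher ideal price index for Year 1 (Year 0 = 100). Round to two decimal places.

122.52

Laspeyres component (base-period weights):
ΣP(Year 1)Q(Year 0) = 10.44×24 + 0.60×292 + 6.11×70 + 2.36×385 + 2.89×68 = 250.56 + 175.2 + 427.7 + 908.6 + 196.52 = 1958.58
ΣP(Year 0)Q(Year 0) = 8.07×24 + 0.70×292 + 5.14×70 + 1.75×385 + 2.53×68 = 193.68 + 204.4 + 359.8 + 673.75 + 172.04 = 1603.67
L = 1958.58 / 1603.67 × 100 = 122.1311
Paasche component (current-period weights):
ΣP(Year 1)Q(Year 1) = 10.44×20 + 0.60×310 + 6.11×66 + 2.36×476 + 2.89×71 = 208.8 + 186 + 403.26 + 1123.36 + 205.19 = 2126.61
ΣP(Year 0)Q(Year 1) = 8.07×20 + 0.70×310 + 5.14×66 + 1.75×476 + 2.53×71 = 161.4 + 217 + 339.24 + 833 + 179.63 = 1730.27
P = 2126.61 / 1730.27 × 100 = 122.9063
Fisher = √(L × P) = √(122.1311 × 122.9063) = 122.5181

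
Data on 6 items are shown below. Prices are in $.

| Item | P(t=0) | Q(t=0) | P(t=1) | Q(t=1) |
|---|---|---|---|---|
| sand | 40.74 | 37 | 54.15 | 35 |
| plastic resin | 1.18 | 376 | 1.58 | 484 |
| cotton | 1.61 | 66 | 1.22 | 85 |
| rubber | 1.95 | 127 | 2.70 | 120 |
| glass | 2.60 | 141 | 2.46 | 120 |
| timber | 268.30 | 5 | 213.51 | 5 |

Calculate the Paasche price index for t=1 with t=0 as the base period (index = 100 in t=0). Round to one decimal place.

Paasche price index uses current-period quantities as weights.
ΣP(t=1)·Q(t=1) = 54.15×35 + 1.58×484 + 1.22×85 + 2.70×120 + 2.46×120 + 213.51×5 = 1895.25 + 764.72 + 103.7 + 324 + 295.2 + 1067.55 = 4450.42
ΣP(t=0)·Q(t=1) = 40.74×35 + 1.18×484 + 1.61×85 + 1.95×120 + 2.60×120 + 268.30×5 = 1425.9 + 571.12 + 136.85 + 234 + 312 + 1341.5 = 4021.37
Index = 4450.42 / 4021.37 × 100 = 110.6692

110.7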